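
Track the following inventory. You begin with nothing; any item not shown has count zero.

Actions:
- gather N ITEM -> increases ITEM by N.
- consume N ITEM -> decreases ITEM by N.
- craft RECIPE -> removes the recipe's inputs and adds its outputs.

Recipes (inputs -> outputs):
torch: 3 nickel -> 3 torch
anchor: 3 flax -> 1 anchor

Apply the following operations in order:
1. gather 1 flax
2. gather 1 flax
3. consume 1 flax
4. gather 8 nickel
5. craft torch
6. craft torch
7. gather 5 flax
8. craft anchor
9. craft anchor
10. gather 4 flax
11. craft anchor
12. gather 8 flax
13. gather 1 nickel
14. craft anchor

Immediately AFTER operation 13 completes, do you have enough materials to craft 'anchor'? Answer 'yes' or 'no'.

After 1 (gather 1 flax): flax=1
After 2 (gather 1 flax): flax=2
After 3 (consume 1 flax): flax=1
After 4 (gather 8 nickel): flax=1 nickel=8
After 5 (craft torch): flax=1 nickel=5 torch=3
After 6 (craft torch): flax=1 nickel=2 torch=6
After 7 (gather 5 flax): flax=6 nickel=2 torch=6
After 8 (craft anchor): anchor=1 flax=3 nickel=2 torch=6
After 9 (craft anchor): anchor=2 nickel=2 torch=6
After 10 (gather 4 flax): anchor=2 flax=4 nickel=2 torch=6
After 11 (craft anchor): anchor=3 flax=1 nickel=2 torch=6
After 12 (gather 8 flax): anchor=3 flax=9 nickel=2 torch=6
After 13 (gather 1 nickel): anchor=3 flax=9 nickel=3 torch=6

Answer: yes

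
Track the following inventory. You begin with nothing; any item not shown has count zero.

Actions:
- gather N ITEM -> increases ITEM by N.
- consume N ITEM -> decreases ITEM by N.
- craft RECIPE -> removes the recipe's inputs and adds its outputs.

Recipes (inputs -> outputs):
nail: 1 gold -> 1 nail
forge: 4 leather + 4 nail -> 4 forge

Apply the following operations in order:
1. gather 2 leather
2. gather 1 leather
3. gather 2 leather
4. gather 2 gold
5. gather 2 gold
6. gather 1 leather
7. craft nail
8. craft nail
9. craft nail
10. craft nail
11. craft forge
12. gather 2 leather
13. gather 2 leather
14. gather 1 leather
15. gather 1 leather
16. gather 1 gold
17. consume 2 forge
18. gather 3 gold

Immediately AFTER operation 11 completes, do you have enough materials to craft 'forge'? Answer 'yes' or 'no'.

After 1 (gather 2 leather): leather=2
After 2 (gather 1 leather): leather=3
After 3 (gather 2 leather): leather=5
After 4 (gather 2 gold): gold=2 leather=5
After 5 (gather 2 gold): gold=4 leather=5
After 6 (gather 1 leather): gold=4 leather=6
After 7 (craft nail): gold=3 leather=6 nail=1
After 8 (craft nail): gold=2 leather=6 nail=2
After 9 (craft nail): gold=1 leather=6 nail=3
After 10 (craft nail): leather=6 nail=4
After 11 (craft forge): forge=4 leather=2

Answer: no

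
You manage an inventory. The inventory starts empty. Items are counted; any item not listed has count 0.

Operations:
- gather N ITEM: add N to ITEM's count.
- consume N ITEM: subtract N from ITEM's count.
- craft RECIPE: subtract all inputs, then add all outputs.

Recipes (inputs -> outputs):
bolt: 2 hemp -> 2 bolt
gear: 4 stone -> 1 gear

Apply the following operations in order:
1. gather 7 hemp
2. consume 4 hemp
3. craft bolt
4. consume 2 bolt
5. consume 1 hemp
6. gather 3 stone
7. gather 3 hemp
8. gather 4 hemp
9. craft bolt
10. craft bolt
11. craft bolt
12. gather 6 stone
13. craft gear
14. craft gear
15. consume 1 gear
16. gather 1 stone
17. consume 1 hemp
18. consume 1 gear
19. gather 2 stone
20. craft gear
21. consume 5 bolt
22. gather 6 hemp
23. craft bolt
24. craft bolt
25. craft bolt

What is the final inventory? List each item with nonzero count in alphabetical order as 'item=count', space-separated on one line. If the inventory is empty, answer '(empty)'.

Answer: bolt=7 gear=1

Derivation:
After 1 (gather 7 hemp): hemp=7
After 2 (consume 4 hemp): hemp=3
After 3 (craft bolt): bolt=2 hemp=1
After 4 (consume 2 bolt): hemp=1
After 5 (consume 1 hemp): (empty)
After 6 (gather 3 stone): stone=3
After 7 (gather 3 hemp): hemp=3 stone=3
After 8 (gather 4 hemp): hemp=7 stone=3
After 9 (craft bolt): bolt=2 hemp=5 stone=3
After 10 (craft bolt): bolt=4 hemp=3 stone=3
After 11 (craft bolt): bolt=6 hemp=1 stone=3
After 12 (gather 6 stone): bolt=6 hemp=1 stone=9
After 13 (craft gear): bolt=6 gear=1 hemp=1 stone=5
After 14 (craft gear): bolt=6 gear=2 hemp=1 stone=1
After 15 (consume 1 gear): bolt=6 gear=1 hemp=1 stone=1
After 16 (gather 1 stone): bolt=6 gear=1 hemp=1 stone=2
After 17 (consume 1 hemp): bolt=6 gear=1 stone=2
After 18 (consume 1 gear): bolt=6 stone=2
After 19 (gather 2 stone): bolt=6 stone=4
After 20 (craft gear): bolt=6 gear=1
After 21 (consume 5 bolt): bolt=1 gear=1
After 22 (gather 6 hemp): bolt=1 gear=1 hemp=6
After 23 (craft bolt): bolt=3 gear=1 hemp=4
After 24 (craft bolt): bolt=5 gear=1 hemp=2
After 25 (craft bolt): bolt=7 gear=1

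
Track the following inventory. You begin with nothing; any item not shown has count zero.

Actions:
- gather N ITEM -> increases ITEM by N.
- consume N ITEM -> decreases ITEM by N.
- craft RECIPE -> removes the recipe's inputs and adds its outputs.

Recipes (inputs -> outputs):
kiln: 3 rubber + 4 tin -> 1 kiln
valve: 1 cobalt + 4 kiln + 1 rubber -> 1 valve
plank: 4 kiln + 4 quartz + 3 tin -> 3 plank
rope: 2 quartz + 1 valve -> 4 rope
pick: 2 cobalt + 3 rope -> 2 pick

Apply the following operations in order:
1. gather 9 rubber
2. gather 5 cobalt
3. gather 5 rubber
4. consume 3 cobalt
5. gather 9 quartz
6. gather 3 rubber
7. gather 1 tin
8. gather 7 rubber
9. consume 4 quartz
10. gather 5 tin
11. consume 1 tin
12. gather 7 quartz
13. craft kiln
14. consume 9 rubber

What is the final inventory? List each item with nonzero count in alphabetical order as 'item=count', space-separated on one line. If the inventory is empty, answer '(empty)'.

Answer: cobalt=2 kiln=1 quartz=12 rubber=12 tin=1

Derivation:
After 1 (gather 9 rubber): rubber=9
After 2 (gather 5 cobalt): cobalt=5 rubber=9
After 3 (gather 5 rubber): cobalt=5 rubber=14
After 4 (consume 3 cobalt): cobalt=2 rubber=14
After 5 (gather 9 quartz): cobalt=2 quartz=9 rubber=14
After 6 (gather 3 rubber): cobalt=2 quartz=9 rubber=17
After 7 (gather 1 tin): cobalt=2 quartz=9 rubber=17 tin=1
After 8 (gather 7 rubber): cobalt=2 quartz=9 rubber=24 tin=1
After 9 (consume 4 quartz): cobalt=2 quartz=5 rubber=24 tin=1
After 10 (gather 5 tin): cobalt=2 quartz=5 rubber=24 tin=6
After 11 (consume 1 tin): cobalt=2 quartz=5 rubber=24 tin=5
After 12 (gather 7 quartz): cobalt=2 quartz=12 rubber=24 tin=5
After 13 (craft kiln): cobalt=2 kiln=1 quartz=12 rubber=21 tin=1
After 14 (consume 9 rubber): cobalt=2 kiln=1 quartz=12 rubber=12 tin=1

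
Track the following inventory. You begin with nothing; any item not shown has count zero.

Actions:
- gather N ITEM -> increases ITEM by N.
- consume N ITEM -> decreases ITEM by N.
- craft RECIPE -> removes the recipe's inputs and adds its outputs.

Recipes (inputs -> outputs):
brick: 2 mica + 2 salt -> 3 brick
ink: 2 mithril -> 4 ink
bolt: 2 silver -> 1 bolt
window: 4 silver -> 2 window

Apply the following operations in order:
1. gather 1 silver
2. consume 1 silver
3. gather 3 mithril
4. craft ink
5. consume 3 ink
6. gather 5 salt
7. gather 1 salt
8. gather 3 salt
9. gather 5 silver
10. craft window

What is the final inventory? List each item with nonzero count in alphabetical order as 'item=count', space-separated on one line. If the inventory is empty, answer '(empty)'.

Answer: ink=1 mithril=1 salt=9 silver=1 window=2

Derivation:
After 1 (gather 1 silver): silver=1
After 2 (consume 1 silver): (empty)
After 3 (gather 3 mithril): mithril=3
After 4 (craft ink): ink=4 mithril=1
After 5 (consume 3 ink): ink=1 mithril=1
After 6 (gather 5 salt): ink=1 mithril=1 salt=5
After 7 (gather 1 salt): ink=1 mithril=1 salt=6
After 8 (gather 3 salt): ink=1 mithril=1 salt=9
After 9 (gather 5 silver): ink=1 mithril=1 salt=9 silver=5
After 10 (craft window): ink=1 mithril=1 salt=9 silver=1 window=2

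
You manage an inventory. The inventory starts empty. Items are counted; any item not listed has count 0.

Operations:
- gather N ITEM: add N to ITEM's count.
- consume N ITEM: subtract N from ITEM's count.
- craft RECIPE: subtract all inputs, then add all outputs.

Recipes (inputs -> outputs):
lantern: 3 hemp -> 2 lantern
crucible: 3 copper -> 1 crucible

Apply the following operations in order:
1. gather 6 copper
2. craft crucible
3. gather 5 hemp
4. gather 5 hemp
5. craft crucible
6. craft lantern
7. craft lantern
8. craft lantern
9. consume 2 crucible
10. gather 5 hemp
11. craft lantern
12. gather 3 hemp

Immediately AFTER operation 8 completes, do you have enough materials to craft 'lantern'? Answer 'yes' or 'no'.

After 1 (gather 6 copper): copper=6
After 2 (craft crucible): copper=3 crucible=1
After 3 (gather 5 hemp): copper=3 crucible=1 hemp=5
After 4 (gather 5 hemp): copper=3 crucible=1 hemp=10
After 5 (craft crucible): crucible=2 hemp=10
After 6 (craft lantern): crucible=2 hemp=7 lantern=2
After 7 (craft lantern): crucible=2 hemp=4 lantern=4
After 8 (craft lantern): crucible=2 hemp=1 lantern=6

Answer: no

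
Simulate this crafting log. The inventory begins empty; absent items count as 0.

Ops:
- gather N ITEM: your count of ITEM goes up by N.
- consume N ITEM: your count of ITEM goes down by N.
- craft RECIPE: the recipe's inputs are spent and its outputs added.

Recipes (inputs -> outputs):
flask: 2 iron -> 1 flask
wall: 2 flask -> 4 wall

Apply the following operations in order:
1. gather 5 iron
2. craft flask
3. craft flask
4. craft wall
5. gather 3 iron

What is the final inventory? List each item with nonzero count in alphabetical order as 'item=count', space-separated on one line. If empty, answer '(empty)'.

After 1 (gather 5 iron): iron=5
After 2 (craft flask): flask=1 iron=3
After 3 (craft flask): flask=2 iron=1
After 4 (craft wall): iron=1 wall=4
After 5 (gather 3 iron): iron=4 wall=4

Answer: iron=4 wall=4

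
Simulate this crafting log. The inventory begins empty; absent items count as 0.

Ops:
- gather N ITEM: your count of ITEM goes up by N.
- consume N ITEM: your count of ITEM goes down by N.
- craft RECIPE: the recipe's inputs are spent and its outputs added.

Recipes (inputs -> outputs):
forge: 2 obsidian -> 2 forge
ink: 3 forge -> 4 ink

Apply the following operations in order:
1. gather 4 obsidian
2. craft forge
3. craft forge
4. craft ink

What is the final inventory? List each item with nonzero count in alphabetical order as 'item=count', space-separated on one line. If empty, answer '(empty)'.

After 1 (gather 4 obsidian): obsidian=4
After 2 (craft forge): forge=2 obsidian=2
After 3 (craft forge): forge=4
After 4 (craft ink): forge=1 ink=4

Answer: forge=1 ink=4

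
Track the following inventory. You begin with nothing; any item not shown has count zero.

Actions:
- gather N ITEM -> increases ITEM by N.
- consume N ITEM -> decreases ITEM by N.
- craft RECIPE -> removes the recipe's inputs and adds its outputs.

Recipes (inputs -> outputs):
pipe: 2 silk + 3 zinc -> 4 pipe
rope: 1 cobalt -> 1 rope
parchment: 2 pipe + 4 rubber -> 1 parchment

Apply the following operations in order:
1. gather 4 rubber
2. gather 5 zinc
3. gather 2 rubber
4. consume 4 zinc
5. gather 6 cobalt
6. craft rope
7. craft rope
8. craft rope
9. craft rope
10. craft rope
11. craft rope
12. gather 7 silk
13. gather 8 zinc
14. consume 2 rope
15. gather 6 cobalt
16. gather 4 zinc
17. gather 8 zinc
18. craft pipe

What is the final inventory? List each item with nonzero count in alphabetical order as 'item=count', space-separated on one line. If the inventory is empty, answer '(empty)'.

After 1 (gather 4 rubber): rubber=4
After 2 (gather 5 zinc): rubber=4 zinc=5
After 3 (gather 2 rubber): rubber=6 zinc=5
After 4 (consume 4 zinc): rubber=6 zinc=1
After 5 (gather 6 cobalt): cobalt=6 rubber=6 zinc=1
After 6 (craft rope): cobalt=5 rope=1 rubber=6 zinc=1
After 7 (craft rope): cobalt=4 rope=2 rubber=6 zinc=1
After 8 (craft rope): cobalt=3 rope=3 rubber=6 zinc=1
After 9 (craft rope): cobalt=2 rope=4 rubber=6 zinc=1
After 10 (craft rope): cobalt=1 rope=5 rubber=6 zinc=1
After 11 (craft rope): rope=6 rubber=6 zinc=1
After 12 (gather 7 silk): rope=6 rubber=6 silk=7 zinc=1
After 13 (gather 8 zinc): rope=6 rubber=6 silk=7 zinc=9
After 14 (consume 2 rope): rope=4 rubber=6 silk=7 zinc=9
After 15 (gather 6 cobalt): cobalt=6 rope=4 rubber=6 silk=7 zinc=9
After 16 (gather 4 zinc): cobalt=6 rope=4 rubber=6 silk=7 zinc=13
After 17 (gather 8 zinc): cobalt=6 rope=4 rubber=6 silk=7 zinc=21
After 18 (craft pipe): cobalt=6 pipe=4 rope=4 rubber=6 silk=5 zinc=18

Answer: cobalt=6 pipe=4 rope=4 rubber=6 silk=5 zinc=18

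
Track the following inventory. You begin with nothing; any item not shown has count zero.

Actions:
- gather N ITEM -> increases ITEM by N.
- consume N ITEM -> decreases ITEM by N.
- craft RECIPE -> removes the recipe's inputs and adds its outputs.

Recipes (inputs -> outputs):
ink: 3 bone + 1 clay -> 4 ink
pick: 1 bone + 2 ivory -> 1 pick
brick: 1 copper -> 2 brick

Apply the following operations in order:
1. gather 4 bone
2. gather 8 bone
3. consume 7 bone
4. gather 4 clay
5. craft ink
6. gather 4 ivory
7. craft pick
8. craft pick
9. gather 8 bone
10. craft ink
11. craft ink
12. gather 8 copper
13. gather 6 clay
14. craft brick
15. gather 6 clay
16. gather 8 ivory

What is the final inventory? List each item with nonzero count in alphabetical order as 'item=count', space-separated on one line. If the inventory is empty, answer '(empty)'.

Answer: bone=2 brick=2 clay=13 copper=7 ink=12 ivory=8 pick=2

Derivation:
After 1 (gather 4 bone): bone=4
After 2 (gather 8 bone): bone=12
After 3 (consume 7 bone): bone=5
After 4 (gather 4 clay): bone=5 clay=4
After 5 (craft ink): bone=2 clay=3 ink=4
After 6 (gather 4 ivory): bone=2 clay=3 ink=4 ivory=4
After 7 (craft pick): bone=1 clay=3 ink=4 ivory=2 pick=1
After 8 (craft pick): clay=3 ink=4 pick=2
After 9 (gather 8 bone): bone=8 clay=3 ink=4 pick=2
After 10 (craft ink): bone=5 clay=2 ink=8 pick=2
After 11 (craft ink): bone=2 clay=1 ink=12 pick=2
After 12 (gather 8 copper): bone=2 clay=1 copper=8 ink=12 pick=2
After 13 (gather 6 clay): bone=2 clay=7 copper=8 ink=12 pick=2
After 14 (craft brick): bone=2 brick=2 clay=7 copper=7 ink=12 pick=2
After 15 (gather 6 clay): bone=2 brick=2 clay=13 copper=7 ink=12 pick=2
After 16 (gather 8 ivory): bone=2 brick=2 clay=13 copper=7 ink=12 ivory=8 pick=2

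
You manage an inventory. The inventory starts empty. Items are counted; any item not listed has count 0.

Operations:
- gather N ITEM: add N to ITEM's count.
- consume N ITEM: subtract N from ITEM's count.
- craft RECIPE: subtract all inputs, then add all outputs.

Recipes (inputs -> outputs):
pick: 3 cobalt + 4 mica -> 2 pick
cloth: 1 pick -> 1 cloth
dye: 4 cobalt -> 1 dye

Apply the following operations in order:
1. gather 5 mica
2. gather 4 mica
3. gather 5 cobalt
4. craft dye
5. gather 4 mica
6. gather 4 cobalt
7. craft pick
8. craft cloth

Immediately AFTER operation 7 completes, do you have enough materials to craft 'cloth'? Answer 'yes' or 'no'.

After 1 (gather 5 mica): mica=5
After 2 (gather 4 mica): mica=9
After 3 (gather 5 cobalt): cobalt=5 mica=9
After 4 (craft dye): cobalt=1 dye=1 mica=9
After 5 (gather 4 mica): cobalt=1 dye=1 mica=13
After 6 (gather 4 cobalt): cobalt=5 dye=1 mica=13
After 7 (craft pick): cobalt=2 dye=1 mica=9 pick=2

Answer: yes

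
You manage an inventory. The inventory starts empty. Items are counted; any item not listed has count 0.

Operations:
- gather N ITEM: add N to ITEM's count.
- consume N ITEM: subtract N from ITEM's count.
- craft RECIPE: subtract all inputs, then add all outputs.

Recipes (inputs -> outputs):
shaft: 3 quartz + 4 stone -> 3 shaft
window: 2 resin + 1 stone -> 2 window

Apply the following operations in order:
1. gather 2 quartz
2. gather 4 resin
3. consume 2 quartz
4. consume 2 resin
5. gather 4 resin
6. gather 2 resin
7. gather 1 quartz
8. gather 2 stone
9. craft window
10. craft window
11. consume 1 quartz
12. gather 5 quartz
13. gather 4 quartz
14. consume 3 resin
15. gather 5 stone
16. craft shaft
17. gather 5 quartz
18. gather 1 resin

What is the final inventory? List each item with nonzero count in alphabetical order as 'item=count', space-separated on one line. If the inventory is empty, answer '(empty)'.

After 1 (gather 2 quartz): quartz=2
After 2 (gather 4 resin): quartz=2 resin=4
After 3 (consume 2 quartz): resin=4
After 4 (consume 2 resin): resin=2
After 5 (gather 4 resin): resin=6
After 6 (gather 2 resin): resin=8
After 7 (gather 1 quartz): quartz=1 resin=8
After 8 (gather 2 stone): quartz=1 resin=8 stone=2
After 9 (craft window): quartz=1 resin=6 stone=1 window=2
After 10 (craft window): quartz=1 resin=4 window=4
After 11 (consume 1 quartz): resin=4 window=4
After 12 (gather 5 quartz): quartz=5 resin=4 window=4
After 13 (gather 4 quartz): quartz=9 resin=4 window=4
After 14 (consume 3 resin): quartz=9 resin=1 window=4
After 15 (gather 5 stone): quartz=9 resin=1 stone=5 window=4
After 16 (craft shaft): quartz=6 resin=1 shaft=3 stone=1 window=4
After 17 (gather 5 quartz): quartz=11 resin=1 shaft=3 stone=1 window=4
After 18 (gather 1 resin): quartz=11 resin=2 shaft=3 stone=1 window=4

Answer: quartz=11 resin=2 shaft=3 stone=1 window=4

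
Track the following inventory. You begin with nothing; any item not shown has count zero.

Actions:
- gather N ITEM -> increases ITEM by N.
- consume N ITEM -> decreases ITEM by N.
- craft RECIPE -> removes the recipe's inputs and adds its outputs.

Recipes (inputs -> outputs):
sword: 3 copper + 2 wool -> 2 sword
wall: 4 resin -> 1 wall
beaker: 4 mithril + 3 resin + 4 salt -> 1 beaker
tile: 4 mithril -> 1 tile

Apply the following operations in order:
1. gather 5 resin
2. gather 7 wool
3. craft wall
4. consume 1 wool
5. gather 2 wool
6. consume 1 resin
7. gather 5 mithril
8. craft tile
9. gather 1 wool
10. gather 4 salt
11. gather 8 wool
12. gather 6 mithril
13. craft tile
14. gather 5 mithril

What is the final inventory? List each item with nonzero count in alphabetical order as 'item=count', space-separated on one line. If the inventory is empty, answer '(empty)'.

Answer: mithril=8 salt=4 tile=2 wall=1 wool=17

Derivation:
After 1 (gather 5 resin): resin=5
After 2 (gather 7 wool): resin=5 wool=7
After 3 (craft wall): resin=1 wall=1 wool=7
After 4 (consume 1 wool): resin=1 wall=1 wool=6
After 5 (gather 2 wool): resin=1 wall=1 wool=8
After 6 (consume 1 resin): wall=1 wool=8
After 7 (gather 5 mithril): mithril=5 wall=1 wool=8
After 8 (craft tile): mithril=1 tile=1 wall=1 wool=8
After 9 (gather 1 wool): mithril=1 tile=1 wall=1 wool=9
After 10 (gather 4 salt): mithril=1 salt=4 tile=1 wall=1 wool=9
After 11 (gather 8 wool): mithril=1 salt=4 tile=1 wall=1 wool=17
After 12 (gather 6 mithril): mithril=7 salt=4 tile=1 wall=1 wool=17
After 13 (craft tile): mithril=3 salt=4 tile=2 wall=1 wool=17
After 14 (gather 5 mithril): mithril=8 salt=4 tile=2 wall=1 wool=17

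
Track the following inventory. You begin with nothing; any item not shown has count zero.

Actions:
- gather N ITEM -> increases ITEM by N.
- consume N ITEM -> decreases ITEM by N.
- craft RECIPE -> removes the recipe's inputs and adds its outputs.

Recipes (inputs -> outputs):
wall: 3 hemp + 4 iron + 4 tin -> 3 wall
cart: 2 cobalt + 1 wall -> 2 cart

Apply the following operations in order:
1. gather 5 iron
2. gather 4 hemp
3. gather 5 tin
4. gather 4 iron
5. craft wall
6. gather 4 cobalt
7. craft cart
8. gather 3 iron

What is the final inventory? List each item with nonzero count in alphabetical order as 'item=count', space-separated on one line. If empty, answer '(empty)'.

After 1 (gather 5 iron): iron=5
After 2 (gather 4 hemp): hemp=4 iron=5
After 3 (gather 5 tin): hemp=4 iron=5 tin=5
After 4 (gather 4 iron): hemp=4 iron=9 tin=5
After 5 (craft wall): hemp=1 iron=5 tin=1 wall=3
After 6 (gather 4 cobalt): cobalt=4 hemp=1 iron=5 tin=1 wall=3
After 7 (craft cart): cart=2 cobalt=2 hemp=1 iron=5 tin=1 wall=2
After 8 (gather 3 iron): cart=2 cobalt=2 hemp=1 iron=8 tin=1 wall=2

Answer: cart=2 cobalt=2 hemp=1 iron=8 tin=1 wall=2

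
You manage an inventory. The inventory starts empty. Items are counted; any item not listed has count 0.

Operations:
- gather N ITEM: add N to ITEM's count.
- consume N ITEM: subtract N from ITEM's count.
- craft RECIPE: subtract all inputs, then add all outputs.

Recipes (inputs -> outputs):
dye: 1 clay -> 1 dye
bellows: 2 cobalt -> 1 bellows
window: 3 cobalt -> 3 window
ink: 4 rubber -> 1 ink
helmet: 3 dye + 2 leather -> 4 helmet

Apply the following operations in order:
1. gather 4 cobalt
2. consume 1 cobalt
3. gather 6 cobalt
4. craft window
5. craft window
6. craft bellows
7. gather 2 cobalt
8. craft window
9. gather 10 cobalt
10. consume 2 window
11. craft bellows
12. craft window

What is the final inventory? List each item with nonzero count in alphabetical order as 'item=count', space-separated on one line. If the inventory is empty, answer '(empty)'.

Answer: bellows=2 cobalt=5 window=10

Derivation:
After 1 (gather 4 cobalt): cobalt=4
After 2 (consume 1 cobalt): cobalt=3
After 3 (gather 6 cobalt): cobalt=9
After 4 (craft window): cobalt=6 window=3
After 5 (craft window): cobalt=3 window=6
After 6 (craft bellows): bellows=1 cobalt=1 window=6
After 7 (gather 2 cobalt): bellows=1 cobalt=3 window=6
After 8 (craft window): bellows=1 window=9
After 9 (gather 10 cobalt): bellows=1 cobalt=10 window=9
After 10 (consume 2 window): bellows=1 cobalt=10 window=7
After 11 (craft bellows): bellows=2 cobalt=8 window=7
After 12 (craft window): bellows=2 cobalt=5 window=10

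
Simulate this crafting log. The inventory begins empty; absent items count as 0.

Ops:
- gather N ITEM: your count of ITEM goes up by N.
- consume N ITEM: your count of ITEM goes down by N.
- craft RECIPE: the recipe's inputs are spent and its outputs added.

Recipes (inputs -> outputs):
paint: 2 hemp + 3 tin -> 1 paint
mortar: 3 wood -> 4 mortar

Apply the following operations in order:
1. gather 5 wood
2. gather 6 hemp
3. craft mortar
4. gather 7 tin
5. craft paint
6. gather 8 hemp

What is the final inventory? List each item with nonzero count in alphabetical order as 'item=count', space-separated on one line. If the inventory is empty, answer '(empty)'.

Answer: hemp=12 mortar=4 paint=1 tin=4 wood=2

Derivation:
After 1 (gather 5 wood): wood=5
After 2 (gather 6 hemp): hemp=6 wood=5
After 3 (craft mortar): hemp=6 mortar=4 wood=2
After 4 (gather 7 tin): hemp=6 mortar=4 tin=7 wood=2
After 5 (craft paint): hemp=4 mortar=4 paint=1 tin=4 wood=2
After 6 (gather 8 hemp): hemp=12 mortar=4 paint=1 tin=4 wood=2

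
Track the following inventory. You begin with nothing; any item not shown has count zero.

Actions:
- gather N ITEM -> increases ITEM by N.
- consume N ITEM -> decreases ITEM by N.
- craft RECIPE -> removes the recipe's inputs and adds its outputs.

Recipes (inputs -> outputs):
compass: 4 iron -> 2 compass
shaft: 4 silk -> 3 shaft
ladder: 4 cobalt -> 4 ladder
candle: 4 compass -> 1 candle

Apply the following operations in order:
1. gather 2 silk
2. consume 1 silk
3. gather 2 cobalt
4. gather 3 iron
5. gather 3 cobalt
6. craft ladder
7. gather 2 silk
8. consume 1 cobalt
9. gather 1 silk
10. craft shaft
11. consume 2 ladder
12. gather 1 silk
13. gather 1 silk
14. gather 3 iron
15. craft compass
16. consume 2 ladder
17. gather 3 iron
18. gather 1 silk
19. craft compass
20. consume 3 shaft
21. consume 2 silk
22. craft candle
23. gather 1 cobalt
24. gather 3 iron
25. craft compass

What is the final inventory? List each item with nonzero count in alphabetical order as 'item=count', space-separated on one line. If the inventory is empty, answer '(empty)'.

After 1 (gather 2 silk): silk=2
After 2 (consume 1 silk): silk=1
After 3 (gather 2 cobalt): cobalt=2 silk=1
After 4 (gather 3 iron): cobalt=2 iron=3 silk=1
After 5 (gather 3 cobalt): cobalt=5 iron=3 silk=1
After 6 (craft ladder): cobalt=1 iron=3 ladder=4 silk=1
After 7 (gather 2 silk): cobalt=1 iron=3 ladder=4 silk=3
After 8 (consume 1 cobalt): iron=3 ladder=4 silk=3
After 9 (gather 1 silk): iron=3 ladder=4 silk=4
After 10 (craft shaft): iron=3 ladder=4 shaft=3
After 11 (consume 2 ladder): iron=3 ladder=2 shaft=3
After 12 (gather 1 silk): iron=3 ladder=2 shaft=3 silk=1
After 13 (gather 1 silk): iron=3 ladder=2 shaft=3 silk=2
After 14 (gather 3 iron): iron=6 ladder=2 shaft=3 silk=2
After 15 (craft compass): compass=2 iron=2 ladder=2 shaft=3 silk=2
After 16 (consume 2 ladder): compass=2 iron=2 shaft=3 silk=2
After 17 (gather 3 iron): compass=2 iron=5 shaft=3 silk=2
After 18 (gather 1 silk): compass=2 iron=5 shaft=3 silk=3
After 19 (craft compass): compass=4 iron=1 shaft=3 silk=3
After 20 (consume 3 shaft): compass=4 iron=1 silk=3
After 21 (consume 2 silk): compass=4 iron=1 silk=1
After 22 (craft candle): candle=1 iron=1 silk=1
After 23 (gather 1 cobalt): candle=1 cobalt=1 iron=1 silk=1
After 24 (gather 3 iron): candle=1 cobalt=1 iron=4 silk=1
After 25 (craft compass): candle=1 cobalt=1 compass=2 silk=1

Answer: candle=1 cobalt=1 compass=2 silk=1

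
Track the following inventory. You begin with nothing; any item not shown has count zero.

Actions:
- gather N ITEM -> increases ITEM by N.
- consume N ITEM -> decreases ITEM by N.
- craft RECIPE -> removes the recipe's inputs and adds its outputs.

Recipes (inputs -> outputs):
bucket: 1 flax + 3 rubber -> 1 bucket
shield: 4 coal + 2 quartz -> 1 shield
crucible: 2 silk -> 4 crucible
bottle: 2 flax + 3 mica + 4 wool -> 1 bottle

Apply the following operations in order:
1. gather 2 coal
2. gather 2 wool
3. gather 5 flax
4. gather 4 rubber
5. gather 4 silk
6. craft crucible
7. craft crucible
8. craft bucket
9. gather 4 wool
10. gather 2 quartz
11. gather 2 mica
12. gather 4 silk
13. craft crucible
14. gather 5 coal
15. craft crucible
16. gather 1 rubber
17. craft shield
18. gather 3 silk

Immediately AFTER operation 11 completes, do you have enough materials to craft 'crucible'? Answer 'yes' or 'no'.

Answer: no

Derivation:
After 1 (gather 2 coal): coal=2
After 2 (gather 2 wool): coal=2 wool=2
After 3 (gather 5 flax): coal=2 flax=5 wool=2
After 4 (gather 4 rubber): coal=2 flax=5 rubber=4 wool=2
After 5 (gather 4 silk): coal=2 flax=5 rubber=4 silk=4 wool=2
After 6 (craft crucible): coal=2 crucible=4 flax=5 rubber=4 silk=2 wool=2
After 7 (craft crucible): coal=2 crucible=8 flax=5 rubber=4 wool=2
After 8 (craft bucket): bucket=1 coal=2 crucible=8 flax=4 rubber=1 wool=2
After 9 (gather 4 wool): bucket=1 coal=2 crucible=8 flax=4 rubber=1 wool=6
After 10 (gather 2 quartz): bucket=1 coal=2 crucible=8 flax=4 quartz=2 rubber=1 wool=6
After 11 (gather 2 mica): bucket=1 coal=2 crucible=8 flax=4 mica=2 quartz=2 rubber=1 wool=6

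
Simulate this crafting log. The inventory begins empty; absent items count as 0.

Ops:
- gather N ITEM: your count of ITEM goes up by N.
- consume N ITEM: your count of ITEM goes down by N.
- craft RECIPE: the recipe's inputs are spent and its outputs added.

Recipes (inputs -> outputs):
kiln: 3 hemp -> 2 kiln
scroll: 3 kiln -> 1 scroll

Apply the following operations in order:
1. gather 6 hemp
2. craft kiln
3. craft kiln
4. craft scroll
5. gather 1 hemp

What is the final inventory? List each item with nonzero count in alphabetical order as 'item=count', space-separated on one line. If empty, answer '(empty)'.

After 1 (gather 6 hemp): hemp=6
After 2 (craft kiln): hemp=3 kiln=2
After 3 (craft kiln): kiln=4
After 4 (craft scroll): kiln=1 scroll=1
After 5 (gather 1 hemp): hemp=1 kiln=1 scroll=1

Answer: hemp=1 kiln=1 scroll=1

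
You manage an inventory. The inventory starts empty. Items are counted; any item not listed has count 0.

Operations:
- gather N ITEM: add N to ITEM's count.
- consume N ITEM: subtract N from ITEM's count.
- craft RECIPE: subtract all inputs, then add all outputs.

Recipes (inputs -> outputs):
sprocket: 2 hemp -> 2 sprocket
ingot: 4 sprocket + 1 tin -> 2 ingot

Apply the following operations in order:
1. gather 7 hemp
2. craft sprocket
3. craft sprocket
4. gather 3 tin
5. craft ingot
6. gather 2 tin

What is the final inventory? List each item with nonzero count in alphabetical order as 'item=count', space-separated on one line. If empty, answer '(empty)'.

After 1 (gather 7 hemp): hemp=7
After 2 (craft sprocket): hemp=5 sprocket=2
After 3 (craft sprocket): hemp=3 sprocket=4
After 4 (gather 3 tin): hemp=3 sprocket=4 tin=3
After 5 (craft ingot): hemp=3 ingot=2 tin=2
After 6 (gather 2 tin): hemp=3 ingot=2 tin=4

Answer: hemp=3 ingot=2 tin=4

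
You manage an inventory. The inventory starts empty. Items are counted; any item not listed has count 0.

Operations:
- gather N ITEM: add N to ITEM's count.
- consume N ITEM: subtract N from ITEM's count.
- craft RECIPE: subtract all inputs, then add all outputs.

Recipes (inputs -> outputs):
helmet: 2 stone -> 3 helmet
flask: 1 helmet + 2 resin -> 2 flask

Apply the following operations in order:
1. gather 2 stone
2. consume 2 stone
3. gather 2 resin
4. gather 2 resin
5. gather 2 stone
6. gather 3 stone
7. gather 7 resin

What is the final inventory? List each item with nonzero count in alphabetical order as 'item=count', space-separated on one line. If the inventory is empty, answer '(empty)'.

After 1 (gather 2 stone): stone=2
After 2 (consume 2 stone): (empty)
After 3 (gather 2 resin): resin=2
After 4 (gather 2 resin): resin=4
After 5 (gather 2 stone): resin=4 stone=2
After 6 (gather 3 stone): resin=4 stone=5
After 7 (gather 7 resin): resin=11 stone=5

Answer: resin=11 stone=5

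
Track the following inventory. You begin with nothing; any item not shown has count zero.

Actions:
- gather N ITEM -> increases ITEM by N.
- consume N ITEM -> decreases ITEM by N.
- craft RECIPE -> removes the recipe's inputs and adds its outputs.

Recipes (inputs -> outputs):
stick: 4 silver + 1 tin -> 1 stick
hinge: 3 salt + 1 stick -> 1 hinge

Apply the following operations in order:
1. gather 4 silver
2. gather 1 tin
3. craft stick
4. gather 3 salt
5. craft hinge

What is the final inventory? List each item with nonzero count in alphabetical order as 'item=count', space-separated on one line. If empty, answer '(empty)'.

Answer: hinge=1

Derivation:
After 1 (gather 4 silver): silver=4
After 2 (gather 1 tin): silver=4 tin=1
After 3 (craft stick): stick=1
After 4 (gather 3 salt): salt=3 stick=1
After 5 (craft hinge): hinge=1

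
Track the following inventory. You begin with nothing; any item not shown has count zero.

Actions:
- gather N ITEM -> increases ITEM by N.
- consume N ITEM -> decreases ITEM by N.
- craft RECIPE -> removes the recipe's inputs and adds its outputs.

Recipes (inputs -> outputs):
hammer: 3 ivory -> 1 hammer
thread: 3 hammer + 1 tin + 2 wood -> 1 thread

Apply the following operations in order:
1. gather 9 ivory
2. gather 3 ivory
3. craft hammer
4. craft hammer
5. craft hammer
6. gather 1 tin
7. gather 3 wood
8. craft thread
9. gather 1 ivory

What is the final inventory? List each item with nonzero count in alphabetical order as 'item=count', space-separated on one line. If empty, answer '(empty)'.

After 1 (gather 9 ivory): ivory=9
After 2 (gather 3 ivory): ivory=12
After 3 (craft hammer): hammer=1 ivory=9
After 4 (craft hammer): hammer=2 ivory=6
After 5 (craft hammer): hammer=3 ivory=3
After 6 (gather 1 tin): hammer=3 ivory=3 tin=1
After 7 (gather 3 wood): hammer=3 ivory=3 tin=1 wood=3
After 8 (craft thread): ivory=3 thread=1 wood=1
After 9 (gather 1 ivory): ivory=4 thread=1 wood=1

Answer: ivory=4 thread=1 wood=1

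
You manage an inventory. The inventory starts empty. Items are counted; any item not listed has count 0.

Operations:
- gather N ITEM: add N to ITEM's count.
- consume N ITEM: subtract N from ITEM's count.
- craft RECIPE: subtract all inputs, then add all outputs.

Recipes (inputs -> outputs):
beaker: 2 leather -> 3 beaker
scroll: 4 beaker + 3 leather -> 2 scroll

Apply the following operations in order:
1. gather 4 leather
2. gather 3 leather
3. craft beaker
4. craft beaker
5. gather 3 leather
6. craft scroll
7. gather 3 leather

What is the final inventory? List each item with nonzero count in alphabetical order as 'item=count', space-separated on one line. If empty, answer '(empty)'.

Answer: beaker=2 leather=6 scroll=2

Derivation:
After 1 (gather 4 leather): leather=4
After 2 (gather 3 leather): leather=7
After 3 (craft beaker): beaker=3 leather=5
After 4 (craft beaker): beaker=6 leather=3
After 5 (gather 3 leather): beaker=6 leather=6
After 6 (craft scroll): beaker=2 leather=3 scroll=2
After 7 (gather 3 leather): beaker=2 leather=6 scroll=2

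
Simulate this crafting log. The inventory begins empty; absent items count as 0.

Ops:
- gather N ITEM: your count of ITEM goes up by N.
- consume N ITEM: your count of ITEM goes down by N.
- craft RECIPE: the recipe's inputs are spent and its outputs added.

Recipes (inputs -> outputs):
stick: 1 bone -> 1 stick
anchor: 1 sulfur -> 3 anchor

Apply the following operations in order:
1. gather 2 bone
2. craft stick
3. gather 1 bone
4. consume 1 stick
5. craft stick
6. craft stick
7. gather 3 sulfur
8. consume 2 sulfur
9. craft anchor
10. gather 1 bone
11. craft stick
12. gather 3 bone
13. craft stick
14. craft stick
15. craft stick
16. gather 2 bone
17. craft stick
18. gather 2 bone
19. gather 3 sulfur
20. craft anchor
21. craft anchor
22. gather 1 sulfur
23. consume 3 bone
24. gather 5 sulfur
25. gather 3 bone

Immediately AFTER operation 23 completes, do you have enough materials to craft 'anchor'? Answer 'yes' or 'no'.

Answer: yes

Derivation:
After 1 (gather 2 bone): bone=2
After 2 (craft stick): bone=1 stick=1
After 3 (gather 1 bone): bone=2 stick=1
After 4 (consume 1 stick): bone=2
After 5 (craft stick): bone=1 stick=1
After 6 (craft stick): stick=2
After 7 (gather 3 sulfur): stick=2 sulfur=3
After 8 (consume 2 sulfur): stick=2 sulfur=1
After 9 (craft anchor): anchor=3 stick=2
After 10 (gather 1 bone): anchor=3 bone=1 stick=2
After 11 (craft stick): anchor=3 stick=3
After 12 (gather 3 bone): anchor=3 bone=3 stick=3
After 13 (craft stick): anchor=3 bone=2 stick=4
After 14 (craft stick): anchor=3 bone=1 stick=5
After 15 (craft stick): anchor=3 stick=6
After 16 (gather 2 bone): anchor=3 bone=2 stick=6
After 17 (craft stick): anchor=3 bone=1 stick=7
After 18 (gather 2 bone): anchor=3 bone=3 stick=7
After 19 (gather 3 sulfur): anchor=3 bone=3 stick=7 sulfur=3
After 20 (craft anchor): anchor=6 bone=3 stick=7 sulfur=2
After 21 (craft anchor): anchor=9 bone=3 stick=7 sulfur=1
After 22 (gather 1 sulfur): anchor=9 bone=3 stick=7 sulfur=2
After 23 (consume 3 bone): anchor=9 stick=7 sulfur=2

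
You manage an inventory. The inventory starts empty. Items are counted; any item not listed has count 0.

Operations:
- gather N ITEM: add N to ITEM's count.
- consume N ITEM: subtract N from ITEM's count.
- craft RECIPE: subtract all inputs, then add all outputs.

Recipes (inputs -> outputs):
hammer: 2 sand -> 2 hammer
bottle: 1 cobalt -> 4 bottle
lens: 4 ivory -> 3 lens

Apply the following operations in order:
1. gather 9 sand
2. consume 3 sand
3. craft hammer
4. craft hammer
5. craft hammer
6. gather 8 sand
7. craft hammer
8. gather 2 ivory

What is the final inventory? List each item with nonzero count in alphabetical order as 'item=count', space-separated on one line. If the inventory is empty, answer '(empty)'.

Answer: hammer=8 ivory=2 sand=6

Derivation:
After 1 (gather 9 sand): sand=9
After 2 (consume 3 sand): sand=6
After 3 (craft hammer): hammer=2 sand=4
After 4 (craft hammer): hammer=4 sand=2
After 5 (craft hammer): hammer=6
After 6 (gather 8 sand): hammer=6 sand=8
After 7 (craft hammer): hammer=8 sand=6
After 8 (gather 2 ivory): hammer=8 ivory=2 sand=6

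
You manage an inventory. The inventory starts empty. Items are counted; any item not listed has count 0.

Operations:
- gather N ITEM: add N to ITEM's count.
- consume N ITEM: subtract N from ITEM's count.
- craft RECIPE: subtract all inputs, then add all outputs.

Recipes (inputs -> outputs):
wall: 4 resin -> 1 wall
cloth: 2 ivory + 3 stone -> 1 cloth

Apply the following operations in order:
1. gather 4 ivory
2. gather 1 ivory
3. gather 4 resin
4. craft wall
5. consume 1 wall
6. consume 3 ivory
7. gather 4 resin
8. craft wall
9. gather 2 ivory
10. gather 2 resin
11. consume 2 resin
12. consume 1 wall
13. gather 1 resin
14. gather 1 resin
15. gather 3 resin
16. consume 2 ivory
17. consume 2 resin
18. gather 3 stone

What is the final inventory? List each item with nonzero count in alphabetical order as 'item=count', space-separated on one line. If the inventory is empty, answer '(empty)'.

After 1 (gather 4 ivory): ivory=4
After 2 (gather 1 ivory): ivory=5
After 3 (gather 4 resin): ivory=5 resin=4
After 4 (craft wall): ivory=5 wall=1
After 5 (consume 1 wall): ivory=5
After 6 (consume 3 ivory): ivory=2
After 7 (gather 4 resin): ivory=2 resin=4
After 8 (craft wall): ivory=2 wall=1
After 9 (gather 2 ivory): ivory=4 wall=1
After 10 (gather 2 resin): ivory=4 resin=2 wall=1
After 11 (consume 2 resin): ivory=4 wall=1
After 12 (consume 1 wall): ivory=4
After 13 (gather 1 resin): ivory=4 resin=1
After 14 (gather 1 resin): ivory=4 resin=2
After 15 (gather 3 resin): ivory=4 resin=5
After 16 (consume 2 ivory): ivory=2 resin=5
After 17 (consume 2 resin): ivory=2 resin=3
After 18 (gather 3 stone): ivory=2 resin=3 stone=3

Answer: ivory=2 resin=3 stone=3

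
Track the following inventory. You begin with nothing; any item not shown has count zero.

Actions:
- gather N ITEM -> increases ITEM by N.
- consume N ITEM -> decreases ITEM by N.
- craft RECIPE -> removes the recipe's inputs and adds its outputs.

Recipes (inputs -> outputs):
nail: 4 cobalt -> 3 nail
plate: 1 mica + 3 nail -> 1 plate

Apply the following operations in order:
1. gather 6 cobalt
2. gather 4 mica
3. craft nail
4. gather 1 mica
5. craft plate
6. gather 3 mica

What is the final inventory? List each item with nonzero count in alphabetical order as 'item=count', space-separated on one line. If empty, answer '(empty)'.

Answer: cobalt=2 mica=7 plate=1

Derivation:
After 1 (gather 6 cobalt): cobalt=6
After 2 (gather 4 mica): cobalt=6 mica=4
After 3 (craft nail): cobalt=2 mica=4 nail=3
After 4 (gather 1 mica): cobalt=2 mica=5 nail=3
After 5 (craft plate): cobalt=2 mica=4 plate=1
After 6 (gather 3 mica): cobalt=2 mica=7 plate=1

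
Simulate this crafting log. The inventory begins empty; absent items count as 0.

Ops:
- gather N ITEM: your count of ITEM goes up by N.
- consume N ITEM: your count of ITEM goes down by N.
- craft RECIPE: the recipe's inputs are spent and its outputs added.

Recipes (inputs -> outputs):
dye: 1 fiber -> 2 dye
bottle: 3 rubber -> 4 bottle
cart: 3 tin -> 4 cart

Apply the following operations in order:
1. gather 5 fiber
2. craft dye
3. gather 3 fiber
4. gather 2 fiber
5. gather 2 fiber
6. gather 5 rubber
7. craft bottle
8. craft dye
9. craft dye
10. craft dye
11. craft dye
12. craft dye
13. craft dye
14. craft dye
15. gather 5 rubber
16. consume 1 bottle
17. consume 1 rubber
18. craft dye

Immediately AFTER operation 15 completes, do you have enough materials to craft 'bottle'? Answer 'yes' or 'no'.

Answer: yes

Derivation:
After 1 (gather 5 fiber): fiber=5
After 2 (craft dye): dye=2 fiber=4
After 3 (gather 3 fiber): dye=2 fiber=7
After 4 (gather 2 fiber): dye=2 fiber=9
After 5 (gather 2 fiber): dye=2 fiber=11
After 6 (gather 5 rubber): dye=2 fiber=11 rubber=5
After 7 (craft bottle): bottle=4 dye=2 fiber=11 rubber=2
After 8 (craft dye): bottle=4 dye=4 fiber=10 rubber=2
After 9 (craft dye): bottle=4 dye=6 fiber=9 rubber=2
After 10 (craft dye): bottle=4 dye=8 fiber=8 rubber=2
After 11 (craft dye): bottle=4 dye=10 fiber=7 rubber=2
After 12 (craft dye): bottle=4 dye=12 fiber=6 rubber=2
After 13 (craft dye): bottle=4 dye=14 fiber=5 rubber=2
After 14 (craft dye): bottle=4 dye=16 fiber=4 rubber=2
After 15 (gather 5 rubber): bottle=4 dye=16 fiber=4 rubber=7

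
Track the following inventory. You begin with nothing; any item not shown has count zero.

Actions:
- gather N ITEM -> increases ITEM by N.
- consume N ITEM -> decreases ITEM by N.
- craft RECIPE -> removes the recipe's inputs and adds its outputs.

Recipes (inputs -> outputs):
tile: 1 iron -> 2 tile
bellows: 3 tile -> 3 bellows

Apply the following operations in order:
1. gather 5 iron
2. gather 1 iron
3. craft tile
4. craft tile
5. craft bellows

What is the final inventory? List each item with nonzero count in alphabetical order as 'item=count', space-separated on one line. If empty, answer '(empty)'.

After 1 (gather 5 iron): iron=5
After 2 (gather 1 iron): iron=6
After 3 (craft tile): iron=5 tile=2
After 4 (craft tile): iron=4 tile=4
After 5 (craft bellows): bellows=3 iron=4 tile=1

Answer: bellows=3 iron=4 tile=1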